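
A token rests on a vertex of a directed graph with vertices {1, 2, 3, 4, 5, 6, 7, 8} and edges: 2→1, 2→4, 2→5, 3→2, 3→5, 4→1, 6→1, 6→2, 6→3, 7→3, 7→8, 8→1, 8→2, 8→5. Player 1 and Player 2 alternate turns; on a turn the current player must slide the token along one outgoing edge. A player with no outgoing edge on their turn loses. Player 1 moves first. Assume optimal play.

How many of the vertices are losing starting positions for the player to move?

3

Work bottom-up. With no move the player to move loses. Otherwise the position is W if at least one move leads to an L position for the opponent, and L if every move leads to a W.
Every edge goes from a vertex to one that appears earlier in the order 1, 5, 4, 2, 8, 3, 6, 7, so processing vertices in that order labels each vertex after all of its successors.
1: no outgoing edge → L
5: no outgoing edge → L
4: can move to 1, which is L ⇒ W
2: can move to 5, which is L ⇒ W
8: can move to 5, which is L ⇒ W
3: can move to 5, which is L ⇒ W
6: can move to 1, which is L ⇒ W
7: moves to 3(W), 8(W); every one is W ⇒ L
The L vertices are 1, 5, 7; that is 3 in all.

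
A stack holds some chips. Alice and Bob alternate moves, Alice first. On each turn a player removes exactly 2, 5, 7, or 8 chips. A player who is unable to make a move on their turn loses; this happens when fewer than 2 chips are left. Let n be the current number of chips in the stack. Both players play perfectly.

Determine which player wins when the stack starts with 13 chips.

Compute win/loss labels from the base case upward. A position with no move is L. Any other position is W if it can reach an L in one move, else L.
n=0: no move → L
n=1: no move → L
n=2: →0(L), so W
n=3: →1(L), so W
n=4: →2(W) only, which is W, so L
n=5: →0(L), so W
n=6: →4(L), so W
n=7: →0(L), so W
n=8: →1(L), so W
n=9: →4(L), so W
n=10: →8(W), 5(W), 3(W), 2(W) — all W, so L
n=11: →4(L), so W
n=12: →10(L), so W
n=13: →11(W), 8(W), 6(W), 5(W) — all W, so L
The starting position 13 is L: whatever Alice does, the opponent receives a W position.

Bob wins.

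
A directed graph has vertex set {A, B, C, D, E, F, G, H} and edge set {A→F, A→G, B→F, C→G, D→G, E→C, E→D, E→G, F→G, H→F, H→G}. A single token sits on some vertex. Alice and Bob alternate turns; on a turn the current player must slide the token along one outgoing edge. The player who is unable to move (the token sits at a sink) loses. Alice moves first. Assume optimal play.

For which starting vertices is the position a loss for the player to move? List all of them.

Work bottom-up. With no move the player to move loses. Otherwise the position is W if at least one move leads to an L position for the opponent, and L if every move leads to a W.
Every edge goes from a vertex to one that appears earlier in the order G, F, C, H, D, B, E, A, so processing vertices in that order labels each vertex after all of its successors.
G: no outgoing edge → L
F: W (go to G, an L position)
C: W (go to G, an L position)
H: W (go to G, an L position)
D: W (go to G, an L position)
B: L (sole option F(W) is W)
E: W (go to G, an L position)
A: W (go to G, an L position)
Reading off the rows marked L gives the requested list; there are 2 such vertices.

B, G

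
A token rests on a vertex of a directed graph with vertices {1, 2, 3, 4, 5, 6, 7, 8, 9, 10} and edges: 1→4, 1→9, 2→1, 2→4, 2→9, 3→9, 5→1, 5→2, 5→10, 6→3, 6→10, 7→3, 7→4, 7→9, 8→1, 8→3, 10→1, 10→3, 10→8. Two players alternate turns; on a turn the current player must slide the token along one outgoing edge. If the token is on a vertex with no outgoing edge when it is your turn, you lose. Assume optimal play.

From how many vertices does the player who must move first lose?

Classify positions by backward induction: terminal positions (no move available) are L. From any other position, the mover wins iff some move reaches an L.
Every edge goes from a vertex to one that appears earlier in the order 4, 9, 3, 1, 7, 8, 10, 2, 6, 5, so processing vertices in that order labels each vertex after all of its successors.
4: no outgoing edge → L
9: no outgoing edge → L
3: W (go to 9, an L position)
1: W (go to 9, an L position)
7: W (go to 9, an L position)
8: L (options 1(W), 3(W) are all W)
10: W (go to 8, an L position)
2: W (go to 9, an L position)
6: L (options 10(W), 3(W) are all W)
5: L (options 2(W), 10(W), 1(W) are all W)
The L vertices are 4, 5, 6, 8, 9; that is 5 in all.

5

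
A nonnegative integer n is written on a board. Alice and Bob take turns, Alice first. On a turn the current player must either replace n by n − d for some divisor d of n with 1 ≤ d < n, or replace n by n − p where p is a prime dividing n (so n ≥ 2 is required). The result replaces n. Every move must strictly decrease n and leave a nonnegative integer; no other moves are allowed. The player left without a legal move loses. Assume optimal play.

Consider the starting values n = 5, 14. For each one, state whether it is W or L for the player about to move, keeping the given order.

Use the standard recursion: the mover loses at a terminal position; elsewhere, the mover wins exactly when some move hands the opponent an L position.
n=0: no move → L
n=1: no move → L
n=2: can move to 0, which is L ⇒ W
n=3: can move to 0, which is L ⇒ W
n=4: moves to 2(W), 3(W); every one is W ⇒ L
n=5: can move to 0, which is L ⇒ W
n=6: can move to 4, which is L ⇒ W
n=7: can move to 0, which is L ⇒ W
n=8: can move to 4, which is L ⇒ W
n=9: moves to 6(W), 8(W); every one is W ⇒ L
n=10: can move to 9, which is L ⇒ W
n=11: can move to 0, which is L ⇒ W
n=12: can move to 9, which is L ⇒ W
n=13: can move to 0, which is L ⇒ W
n=14: moves to 7(W), 12(W), 13(W); every one is W ⇒ L

5: W, 14: L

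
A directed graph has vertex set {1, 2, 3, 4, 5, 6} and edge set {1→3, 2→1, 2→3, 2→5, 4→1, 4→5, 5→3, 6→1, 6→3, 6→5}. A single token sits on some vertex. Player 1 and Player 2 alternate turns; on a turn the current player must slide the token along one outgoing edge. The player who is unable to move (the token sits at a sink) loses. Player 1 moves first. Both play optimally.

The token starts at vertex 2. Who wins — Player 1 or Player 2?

Player 1 wins.

Use the standard recursion: the mover loses at a terminal position; elsewhere, the mover wins exactly when some move hands the opponent an L position.
Every edge goes from a vertex to one that appears earlier in the order 3, 5, 1, 2, 6, 4, so processing vertices in that order labels each vertex after all of its successors.
3: no outgoing edge → L
5: W (go to 3, an L position)
1: W (go to 3, an L position)
2: W (go to 3, an L position)
6: W (go to 3, an L position)
4: L (options 1(W), 5(W) are all W)
The starting position 2 is W: Player 1 should move to 3, handing over an L position.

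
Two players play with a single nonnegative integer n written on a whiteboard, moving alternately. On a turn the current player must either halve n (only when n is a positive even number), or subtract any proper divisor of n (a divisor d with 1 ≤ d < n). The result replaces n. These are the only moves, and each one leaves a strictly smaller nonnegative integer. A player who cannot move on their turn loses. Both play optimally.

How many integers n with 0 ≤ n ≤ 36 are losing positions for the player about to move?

Label each position W (a win for the player to move) or L (a loss). A position with no legal move is L; any other position is W exactly when some move reaches an L, and L when every move reaches a W.
n=0: no move → L
n=1: no move → L
n=2: can move to 1, which is L ⇒ W
n=3: the only move is to 2(W), a W ⇒ L
n=4: can move to 3, which is L ⇒ W
n=5: the only move is to 4(W), a W ⇒ L
n=6: can move to 3, which is L ⇒ W
n=7: the only move is to 6(W), a W ⇒ L
n=8: can move to 7, which is L ⇒ W
n=9: moves to 6(W), 8(W); every one is W ⇒ L
n=10: can move to 5, which is L ⇒ W
n=11: the only move is to 10(W), a W ⇒ L
n=12: can move to 9, which is L ⇒ W
n=13: the only move is to 12(W), a W ⇒ L
n=14: can move to 7, which is L ⇒ W
n=15: moves to 10(W), 12(W), 14(W); every one is W ⇒ L
n=16: can move to 15, which is L ⇒ W
n=17: the only move is to 16(W), a W ⇒ L
n=18: can move to 9, which is L ⇒ W
n=19: the only move is to 18(W), a W ⇒ L
n=20: can move to 15, which is L ⇒ W
n=21: moves to 14(W), 18(W), 20(W); every one is W ⇒ L
n=22: can move to 11, which is L ⇒ W
n=23: the only move is to 22(W), a W ⇒ L
n=24: can move to 21, which is L ⇒ W
n=25: moves to 20(W), 24(W); every one is W ⇒ L
n=26: can move to 13, which is L ⇒ W
n=27: moves to 18(W), 24(W), 26(W); every one is W ⇒ L
n=28: can move to 21, which is L ⇒ W
n=29: the only move is to 28(W), a W ⇒ L
n=30: can move to 15, which is L ⇒ W
n=31: the only move is to 30(W), a W ⇒ L
n=32: can move to 31, which is L ⇒ W
n=33: moves to 22(W), 30(W), 32(W); every one is W ⇒ L
n=34: can move to 17, which is L ⇒ W
n=35: moves to 28(W), 30(W), 34(W); every one is W ⇒ L
n=36: can move to 27, which is L ⇒ W
L entries with 0 ≤ n ≤ 36: n = 0, 1, 3, 5, 7, 9, 11, 13, 15, 17, 19, 21, 23, 25, 27, 29, 31, 33, 35; that makes 19.

19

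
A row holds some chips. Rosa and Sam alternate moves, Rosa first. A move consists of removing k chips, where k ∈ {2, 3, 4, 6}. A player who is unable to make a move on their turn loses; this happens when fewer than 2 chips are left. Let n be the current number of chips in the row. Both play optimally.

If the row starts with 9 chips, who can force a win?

Sam wins.

Compute win/loss labels from the base case upward. A position with no move is L. Any other position is W if it can reach an L in one move, else L.
n=0: no move → L
n=1: no move → L
n=2: can move to 0, which is L ⇒ W
n=3: can move to 1, which is L ⇒ W
n=4: can move to 1, which is L ⇒ W
n=5: can move to 1, which is L ⇒ W
n=6: can move to 0, which is L ⇒ W
n=7: can move to 1, which is L ⇒ W
n=8: moves to 6(W), 5(W), 4(W), 2(W); every one is W ⇒ L
n=9: moves to 7(W), 6(W), 5(W), 3(W); every one is W ⇒ L
The starting position 9 is L: whatever Rosa does, the opponent receives a W position.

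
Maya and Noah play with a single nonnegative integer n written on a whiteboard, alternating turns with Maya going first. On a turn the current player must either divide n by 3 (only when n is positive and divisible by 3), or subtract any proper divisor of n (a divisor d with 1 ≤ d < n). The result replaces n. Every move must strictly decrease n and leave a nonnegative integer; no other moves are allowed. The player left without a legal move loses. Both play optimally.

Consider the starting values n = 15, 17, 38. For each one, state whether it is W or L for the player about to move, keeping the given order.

15: L, 17: L, 38: W

Label each position W (a win for the player to move) or L (a loss). A position with no legal move is L; any other position is W exactly when some move reaches an L, and L when every move reaches a W.
n=0: no move → L
n=1: no move → L
n=2: can move to 1, which is L ⇒ W
n=3: can move to 1, which is L ⇒ W
n=4: moves to 2(W), 3(W); every one is W ⇒ L
n=5: can move to 4, which is L ⇒ W
n=6: can move to 4, which is L ⇒ W
n=7: the only move is to 6(W), a W ⇒ L
n=8: can move to 4, which is L ⇒ W
n=9: moves to 3(W), 6(W), 8(W); every one is W ⇒ L
n=10: can move to 9, which is L ⇒ W
n=11: the only move is to 10(W), a W ⇒ L
n=12: can move to 4, which is L ⇒ W
n=13: the only move is to 12(W), a W ⇒ L
n=14: can move to 7, which is L ⇒ W
n=15: moves to 5(W), 10(W), 12(W), 14(W); every one is W ⇒ L
n=16: can move to 15, which is L ⇒ W
n=17: the only move is to 16(W), a W ⇒ L
n=18: can move to 9, which is L ⇒ W
n=19: the only move is to 18(W), a W ⇒ L
n=20: can move to 15, which is L ⇒ W
n=21: can move to 7, which is L ⇒ W
n=22: can move to 11, which is L ⇒ W
n=23: the only move is to 22(W), a W ⇒ L
n=24: can move to 23, which is L ⇒ W
n=25: moves to 20(W), 24(W); every one is W ⇒ L
n=26: can move to 13, which is L ⇒ W
n=27: can move to 9, which is L ⇒ W
n=28: moves to 14(W), 21(W), 24(W), 26(W), 27(W); every one is W ⇒ L
n=29: can move to 28, which is L ⇒ W
n=30: can move to 15, which is L ⇒ W
n=31: the only move is to 30(W), a W ⇒ L
n=32: can move to 28, which is L ⇒ W
n=33: can move to 11, which is L ⇒ W
n=34: can move to 17, which is L ⇒ W
n=35: can move to 28, which is L ⇒ W
n=36: moves to 12(W), 18(W), 24(W), 27(W), 30(W), 32(W), 33(W), 34(W), 35(W); every one is W ⇒ L
n=37: can move to 36, which is L ⇒ W
n=38: can move to 19, which is L ⇒ W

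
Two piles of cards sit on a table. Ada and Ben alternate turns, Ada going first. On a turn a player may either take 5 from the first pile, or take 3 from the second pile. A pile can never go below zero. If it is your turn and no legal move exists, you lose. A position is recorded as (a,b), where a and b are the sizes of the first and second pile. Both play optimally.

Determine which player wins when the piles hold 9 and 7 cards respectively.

Compute win/loss labels from the base case upward. A position with no move is L. Any other position is W if it can reach an L in one move, else L.
No move ever increases a pile, so every position that can arise here has a ≤ 9 and b ≤ 7; it is enough to label the cells with 0 ≤ a ≤ 9 and 0 ≤ b ≤ 7.
Every move lowers a or b (never raises either), so fill the grid row by row in increasing a, and left to right within a row: each cell's successors are then already labelled.
      b=0  b=1  b=2  b=3  b=4  b=5  b=6  b=7
a=0:    L    L    L    W    W    W    L    L
a=1:    L    L    L    W    W    W    L    L
a=2:    L    L    L    W    W    W    L    L
a=3:    L    L    L    W    W    W    L    L
a=4:    L    L    L    W    W    W    L    L
a=5:    W    W    W    L    L    L    W    W
a=6:    W    W    W    L    L    L    W    W
a=7:    W    W    W    L    L    L    W    W
a=8:    W    W    W    L    L    L    W    W
a=9:    W    W    W    L    L    L    W    W
Cells with no legal move (terminal, hence L): (0,0), (0,1), (0,2), (1,0), (1,1), (1,2), (2,0), (2,1), (2,2), (3,0), (3,1), (3,2), (4,0), (4,1), (4,2).
The remaining L cells, each justified by listing all of its moves:
(0,6): only reaches (0,3)(W), which is W → L
(0,7): only reaches (0,4)(W), which is W → L
(1,6): only reaches (1,3)(W), which is W → L
(1,7): only reaches (1,4)(W), which is W → L
(2,6): only reaches (2,3)(W), which is W → L
(2,7): only reaches (2,4)(W), which is W → L
(3,6): only reaches (3,3)(W), which is W → L
(3,7): only reaches (3,4)(W), which is W → L
(4,6): only reaches (4,3)(W), which is W → L
(4,7): only reaches (4,4)(W), which is W → L
(5,3): only reaches (0,3)(W), (5,0)(W), all W → L
(5,4): only reaches (0,4)(W), (5,1)(W), all W → L
(5,5): only reaches (0,5)(W), (5,2)(W), all W → L
(6,3): only reaches (1,3)(W), (6,0)(W), all W → L
(6,4): only reaches (1,4)(W), (6,1)(W), all W → L
(6,5): only reaches (1,5)(W), (6,2)(W), all W → L
(7,3): only reaches (2,3)(W), (7,0)(W), all W → L
(7,4): only reaches (2,4)(W), (7,1)(W), all W → L
(7,5): only reaches (2,5)(W), (7,2)(W), all W → L
(8,3): only reaches (3,3)(W), (8,0)(W), all W → L
(8,4): only reaches (3,4)(W), (8,1)(W), all W → L
(8,5): only reaches (3,5)(W), (8,2)(W), all W → L
(9,3): only reaches (4,3)(W), (9,0)(W), all W → L
(9,4): only reaches (4,4)(W), (9,1)(W), all W → L
(9,5): only reaches (4,5)(W), (9,2)(W), all W → L
Every other cell has at least one move into one of the L cells above, so it is W.
From (9,7) Ada can move to (4,7), reaching an L position.

Ada wins.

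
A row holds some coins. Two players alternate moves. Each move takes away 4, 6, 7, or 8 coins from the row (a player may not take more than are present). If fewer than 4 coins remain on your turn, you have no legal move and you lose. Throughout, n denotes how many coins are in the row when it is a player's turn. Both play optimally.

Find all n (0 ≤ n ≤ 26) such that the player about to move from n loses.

Compute win/loss labels from the base case upward. A position with no move is L. Any other position is W if it can reach an L in one move, else L.
n=0: no move → L
n=1: no move → L
n=2: no move → L
n=3: no move → L
n=4: can move to 0, which is L ⇒ W
n=5: can move to 1, which is L ⇒ W
n=6: can move to 2, which is L ⇒ W
n=7: can move to 3, which is L ⇒ W
n=8: can move to 2, which is L ⇒ W
n=9: can move to 3, which is L ⇒ W
n=10: can move to 3, which is L ⇒ W
n=11: can move to 3, which is L ⇒ W
n=12: moves to 8(W), 6(W), 5(W), 4(W); every one is W ⇒ L
n=13: moves to 9(W), 7(W), 6(W), 5(W); every one is W ⇒ L
n=14: moves to 10(W), 8(W), 7(W), 6(W); every one is W ⇒ L
n=15: moves to 11(W), 9(W), 8(W), 7(W); every one is W ⇒ L
n=16: can move to 12, which is L ⇒ W
n=17: can move to 13, which is L ⇒ W
n=18: can move to 14, which is L ⇒ W
n=19: can move to 15, which is L ⇒ W
n=20: can move to 14, which is L ⇒ W
n=21: can move to 15, which is L ⇒ W
n=22: can move to 15, which is L ⇒ W
n=23: can move to 15, which is L ⇒ W
n=24: moves to 20(W), 18(W), 17(W), 16(W); every one is W ⇒ L
n=25: moves to 21(W), 19(W), 18(W), 17(W); every one is W ⇒ L
n=26: moves to 22(W), 20(W), 19(W), 18(W); every one is W ⇒ L
The losing starting values of n are exactly the entries labelled L in this table (11 of them).

0, 1, 2, 3, 12, 13, 14, 15, 24, 25, 26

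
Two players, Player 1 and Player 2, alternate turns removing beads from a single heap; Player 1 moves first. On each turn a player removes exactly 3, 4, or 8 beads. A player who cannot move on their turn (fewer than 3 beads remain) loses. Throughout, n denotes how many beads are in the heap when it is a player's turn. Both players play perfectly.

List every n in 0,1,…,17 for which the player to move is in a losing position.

Label each position W (a win for the player to move) or L (a loss). A position with no legal move is L; any other position is W exactly when some move reaches an L, and L when every move reaches a W.
n=0: no move → L
n=1: no move → L
n=2: no move → L
n=3: reaches L-position 0 → W
n=4: reaches L-position 1 → W
n=5: reaches L-position 2 → W
n=6: reaches L-position 2 → W
n=7: only reaches 4(W), 3(W), all W → L
n=8: reaches L-position 0 → W
n=9: reaches L-position 1 → W
n=10: reaches L-position 7 → W
n=11: reaches L-position 7 → W
n=12: only reaches 9(W), 8(W), 4(W), all W → L
n=13: only reaches 10(W), 9(W), 5(W), all W → L
n=14: only reaches 11(W), 10(W), 6(W), all W → L
n=15: reaches L-position 12 → W
n=16: reaches L-position 13 → W
n=17: reaches L-position 14 → W
Reading off the rows marked L gives the requested list; there are 7 such values of n.

0, 1, 2, 7, 12, 13, 14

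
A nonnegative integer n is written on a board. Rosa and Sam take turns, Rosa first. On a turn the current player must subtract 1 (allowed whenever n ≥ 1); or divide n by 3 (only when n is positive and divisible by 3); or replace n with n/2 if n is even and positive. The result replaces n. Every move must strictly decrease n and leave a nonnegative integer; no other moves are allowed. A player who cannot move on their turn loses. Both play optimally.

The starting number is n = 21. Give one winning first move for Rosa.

Classify positions by backward induction: terminal positions (no move available) are L. From any other position, the mover wins iff some move reaches an L.
n=0: no move → L
n=1: can move to 0, which is L ⇒ W
n=2: the only move is to 1(W), a W ⇒ L
n=3: can move to 2, which is L ⇒ W
n=4: can move to 2, which is L ⇒ W
n=5: the only move is to 4(W), a W ⇒ L
n=6: can move to 2, which is L ⇒ W
n=7: the only move is to 6(W), a W ⇒ L
n=8: can move to 7, which is L ⇒ W
n=9: moves to 3(W), 8(W); every one is W ⇒ L
n=10: can move to 5, which is L ⇒ W
n=11: the only move is to 10(W), a W ⇒ L
n=12: can move to 11, which is L ⇒ W
n=13: the only move is to 12(W), a W ⇒ L
n=14: can move to 7, which is L ⇒ W
n=15: can move to 5, which is L ⇒ W
n=16: moves to 8(W), 15(W); every one is W ⇒ L
n=17: can move to 16, which is L ⇒ W
n=18: can move to 9, which is L ⇒ W
n=19: the only move is to 18(W), a W ⇒ L
n=20: can move to 19, which is L ⇒ W
n=21: can move to 7, which is L ⇒ W
From 21, the L positions reachable in one move are: 7.

Move to 7.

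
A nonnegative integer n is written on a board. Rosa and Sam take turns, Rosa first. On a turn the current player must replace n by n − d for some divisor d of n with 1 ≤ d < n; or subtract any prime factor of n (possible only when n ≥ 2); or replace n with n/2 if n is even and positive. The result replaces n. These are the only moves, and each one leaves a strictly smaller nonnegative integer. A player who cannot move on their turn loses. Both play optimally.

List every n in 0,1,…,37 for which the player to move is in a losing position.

0, 1, 4, 9, 14, 20, 26, 32, 35

Positions with no move are L. A position that does have a move is losing for the player to move precisely when every available move leads to a winning position for the opponent. Fill in the labels:
n=0: no move → L
n=1: no move → L
n=2: →0(L), so W
n=3: →0(L), so W
n=4: →2(W), 3(W) — all W, so L
n=5: →0(L), so W
n=6: →4(L), so W
n=7: →0(L), so W
n=8: →4(L), so W
n=9: →6(W), 8(W) — all W, so L
n=10: →9(L), so W
n=11: →0(L), so W
n=12: →9(L), so W
n=13: →0(L), so W
n=14: →7(W), 12(W), 13(W) — all W, so L
n=15: →14(L), so W
n=16: →14(L), so W
n=17: →0(L), so W
n=18: →9(L), so W
n=19: →0(L), so W
n=20: →10(W), 15(W), 16(W), 18(W), 19(W) — all W, so L
n=21: →14(L), so W
n=22: →20(L), so W
n=23: →0(L), so W
n=24: →20(L), so W
n=25: →20(L), so W
n=26: →13(W), 24(W), 25(W) — all W, so L
n=27: →26(L), so W
n=28: →14(L), so W
n=29: →0(L), so W
n=30: →20(L), so W
n=31: →0(L), so W
n=32: →16(W), 24(W), 28(W), 30(W), 31(W) — all W, so L
n=33: →32(L), so W
n=34: →32(L), so W
n=35: →28(W), 30(W), 34(W) — all W, so L
n=36: →32(L), so W
n=37: →0(L), so W
Reading off the rows marked L gives the requested list; there are 9 such values of n.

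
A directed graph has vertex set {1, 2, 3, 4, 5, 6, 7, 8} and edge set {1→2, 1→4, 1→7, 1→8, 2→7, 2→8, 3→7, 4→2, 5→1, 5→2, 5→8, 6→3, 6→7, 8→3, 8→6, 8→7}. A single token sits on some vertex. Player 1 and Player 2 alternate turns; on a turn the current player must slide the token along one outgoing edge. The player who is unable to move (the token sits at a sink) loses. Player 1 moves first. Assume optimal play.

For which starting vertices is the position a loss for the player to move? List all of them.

4, 5, 7

Compute win/loss labels from the base case upward. A position with no move is L. Any other position is W if it can reach an L in one move, else L.
Every edge goes from a vertex to one that appears earlier in the order 7, 3, 6, 8, 2, 4, 1, 5, so processing vertices in that order labels each vertex after all of its successors.
7: no outgoing edge → L
3: →7(L), so W
6: →7(L), so W
8: →7(L), so W
2: →7(L), so W
4: →2(W) only, which is W, so L
1: →4(L), so W
5: →1(W), 2(W), 8(W) — all W, so L
The losing starting vertices are exactly the entries labelled L in this table (3 of them).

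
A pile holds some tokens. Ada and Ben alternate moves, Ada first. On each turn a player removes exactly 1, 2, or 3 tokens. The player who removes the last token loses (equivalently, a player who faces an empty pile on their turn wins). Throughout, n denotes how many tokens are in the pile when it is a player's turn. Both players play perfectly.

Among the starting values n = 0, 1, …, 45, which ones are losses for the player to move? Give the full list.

1, 5, 9, 13, 17, 21, 25, 29, 33, 37, 41, 45

Work bottom-up. With no move the player to move wins. Otherwise the position is W if at least one move leads to an L position for the opponent, and L if every move leads to a W.
n=0: no move; the opponent has just taken the last token and therefore loses → W
n=1: →0(W) only, which is W, so L
n=2: →1(L), so W
n=3: →1(L), so W
n=4: →1(L), so W
n=5: →4(W), 3(W), 2(W) — all W, so L
n=6: →5(L), so W
n=7: →5(L), so W
n=8: →5(L), so W
n=9: →8(W), 7(W), 6(W) — all W, so L
n=10: →9(L), so W
n=11: →9(L), so W
n=12: →9(L), so W
n=13: →12(W), 11(W), 10(W) — all W, so L
n=14: →13(L), so W
n=15: →13(L), so W
n=16: →13(L), so W
n=17: →16(W), 15(W), 14(W) — all W, so L
n=18: →17(L), so W
n=19: →17(L), so W
n=20: →17(L), so W
n=21: →20(W), 19(W), 18(W) — all W, so L
n=22: →21(L), so W
n=23: →21(L), so W
n=24: →21(L), so W
n=25: →24(W), 23(W), 22(W) — all W, so L
n=26: →25(L), so W
n=27: →25(L), so W
n=28: →25(L), so W
n=29: →28(W), 27(W), 26(W) — all W, so L
n=30: →29(L), so W
n=31: →29(L), so W
n=32: →29(L), so W
n=33: →32(W), 31(W), 30(W) — all W, so L
n=34: →33(L), so W
n=35: →33(L), so W
n=36: →33(L), so W
n=37: →36(W), 35(W), 34(W) — all W, so L
n=38: →37(L), so W
n=39: →37(L), so W
n=40: →37(L), so W
n=41: →40(W), 39(W), 38(W) — all W, so L
n=42: →41(L), so W
n=43: →41(L), so W
n=44: →41(L), so W
n=45: →44(W), 43(W), 42(W) — all W, so L
The losing starting values of n are exactly the entries labelled L in this table (12 of them).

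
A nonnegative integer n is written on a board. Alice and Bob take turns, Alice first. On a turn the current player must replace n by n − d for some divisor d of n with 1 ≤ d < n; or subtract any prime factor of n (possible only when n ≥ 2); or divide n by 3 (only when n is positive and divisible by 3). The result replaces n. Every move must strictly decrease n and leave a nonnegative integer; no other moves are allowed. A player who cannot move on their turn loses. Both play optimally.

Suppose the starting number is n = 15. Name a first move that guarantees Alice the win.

Move to 14.

Build the W/L table. Terminal = L. A non-terminal position is W if it has a move to some L; otherwise it is L.
n=0: no move → L
n=1: no move → L
n=2: can move to 0, which is L ⇒ W
n=3: can move to 0, which is L ⇒ W
n=4: moves to 2(W), 3(W); every one is W ⇒ L
n=5: can move to 0, which is L ⇒ W
n=6: can move to 4, which is L ⇒ W
n=7: can move to 0, which is L ⇒ W
n=8: can move to 4, which is L ⇒ W
n=9: moves to 3(W), 6(W), 8(W); every one is W ⇒ L
n=10: can move to 9, which is L ⇒ W
n=11: can move to 0, which is L ⇒ W
n=12: can move to 4, which is L ⇒ W
n=13: can move to 0, which is L ⇒ W
n=14: moves to 7(W), 12(W), 13(W); every one is W ⇒ L
n=15: can move to 14, which is L ⇒ W
From 15, the L positions reachable in one move are: 14.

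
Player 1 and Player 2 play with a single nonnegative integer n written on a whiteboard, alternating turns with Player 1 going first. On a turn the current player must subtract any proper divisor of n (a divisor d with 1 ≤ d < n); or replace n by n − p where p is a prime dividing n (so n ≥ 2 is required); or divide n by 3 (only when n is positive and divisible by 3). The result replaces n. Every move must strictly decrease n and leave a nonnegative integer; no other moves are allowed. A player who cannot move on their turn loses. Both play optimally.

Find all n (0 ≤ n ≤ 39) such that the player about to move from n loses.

0, 1, 4, 9, 14, 20, 26, 32, 35, 38

Positions with no move are L. A position that does have a move is losing for the player to move precisely when every available move leads to a winning position for the opponent. Fill in the labels:
n=0: no move → L
n=1: no move → L
n=2: can move to 0, which is L ⇒ W
n=3: can move to 0, which is L ⇒ W
n=4: moves to 2(W), 3(W); every one is W ⇒ L
n=5: can move to 0, which is L ⇒ W
n=6: can move to 4, which is L ⇒ W
n=7: can move to 0, which is L ⇒ W
n=8: can move to 4, which is L ⇒ W
n=9: moves to 3(W), 6(W), 8(W); every one is W ⇒ L
n=10: can move to 9, which is L ⇒ W
n=11: can move to 0, which is L ⇒ W
n=12: can move to 4, which is L ⇒ W
n=13: can move to 0, which is L ⇒ W
n=14: moves to 7(W), 12(W), 13(W); every one is W ⇒ L
n=15: can move to 14, which is L ⇒ W
n=16: can move to 14, which is L ⇒ W
n=17: can move to 0, which is L ⇒ W
n=18: can move to 9, which is L ⇒ W
n=19: can move to 0, which is L ⇒ W
n=20: moves to 10(W), 15(W), 16(W), 18(W), 19(W); every one is W ⇒ L
n=21: can move to 14, which is L ⇒ W
n=22: can move to 20, which is L ⇒ W
n=23: can move to 0, which is L ⇒ W
n=24: can move to 20, which is L ⇒ W
n=25: can move to 20, which is L ⇒ W
n=26: moves to 13(W), 24(W), 25(W); every one is W ⇒ L
n=27: can move to 9, which is L ⇒ W
n=28: can move to 14, which is L ⇒ W
n=29: can move to 0, which is L ⇒ W
n=30: can move to 20, which is L ⇒ W
n=31: can move to 0, which is L ⇒ W
n=32: moves to 16(W), 24(W), 28(W), 30(W), 31(W); every one is W ⇒ L
n=33: can move to 32, which is L ⇒ W
n=34: can move to 32, which is L ⇒ W
n=35: moves to 28(W), 30(W), 34(W); every one is W ⇒ L
n=36: can move to 32, which is L ⇒ W
n=37: can move to 0, which is L ⇒ W
n=38: moves to 19(W), 36(W), 37(W); every one is W ⇒ L
n=39: can move to 26, which is L ⇒ W
The losing starting values of n are exactly the entries labelled L in this table (10 of them).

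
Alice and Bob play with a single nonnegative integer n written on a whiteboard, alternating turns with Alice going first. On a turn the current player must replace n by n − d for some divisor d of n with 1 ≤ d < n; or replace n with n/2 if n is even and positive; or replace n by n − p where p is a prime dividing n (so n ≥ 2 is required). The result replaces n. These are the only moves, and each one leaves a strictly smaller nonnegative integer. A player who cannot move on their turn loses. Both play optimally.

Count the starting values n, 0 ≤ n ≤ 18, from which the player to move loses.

5

Build the W/L table. Terminal = L. A non-terminal position is W if it has a move to some L; otherwise it is L.
n=0: no move → L
n=1: no move → L
n=2: can move to 0, which is L ⇒ W
n=3: can move to 0, which is L ⇒ W
n=4: moves to 2(W), 3(W); every one is W ⇒ L
n=5: can move to 0, which is L ⇒ W
n=6: can move to 4, which is L ⇒ W
n=7: can move to 0, which is L ⇒ W
n=8: can move to 4, which is L ⇒ W
n=9: moves to 6(W), 8(W); every one is W ⇒ L
n=10: can move to 9, which is L ⇒ W
n=11: can move to 0, which is L ⇒ W
n=12: can move to 9, which is L ⇒ W
n=13: can move to 0, which is L ⇒ W
n=14: moves to 7(W), 12(W), 13(W); every one is W ⇒ L
n=15: can move to 14, which is L ⇒ W
n=16: can move to 14, which is L ⇒ W
n=17: can move to 0, which is L ⇒ W
n=18: can move to 9, which is L ⇒ W
L entries with 0 ≤ n ≤ 18: n = 0, 1, 4, 9, 14; that makes 5.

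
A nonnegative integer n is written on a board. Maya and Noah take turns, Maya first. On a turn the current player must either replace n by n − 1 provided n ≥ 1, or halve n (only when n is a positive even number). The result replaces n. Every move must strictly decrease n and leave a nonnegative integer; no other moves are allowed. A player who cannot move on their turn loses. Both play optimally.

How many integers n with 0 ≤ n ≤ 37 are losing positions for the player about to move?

19

Classify positions by backward induction: terminal positions (no move available) are L. From any other position, the mover wins iff some move reaches an L.
n=0: no move → L
n=1: reaches L-position 0 → W
n=2: only reaches 1(W), which is W → L
n=3: reaches L-position 2 → W
n=4: reaches L-position 2 → W
n=5: only reaches 4(W), which is W → L
n=6: reaches L-position 5 → W
n=7: only reaches 6(W), which is W → L
n=8: reaches L-position 7 → W
n=9: only reaches 8(W), which is W → L
n=10: reaches L-position 5 → W
n=11: only reaches 10(W), which is W → L
n=12: reaches L-position 11 → W
n=13: only reaches 12(W), which is W → L
n=14: reaches L-position 7 → W
n=15: only reaches 14(W), which is W → L
n=16: reaches L-position 15 → W
n=17: only reaches 16(W), which is W → L
n=18: reaches L-position 9 → W
n=19: only reaches 18(W), which is W → L
n=20: reaches L-position 19 → W
n=21: only reaches 20(W), which is W → L
n=22: reaches L-position 11 → W
n=23: only reaches 22(W), which is W → L
n=24: reaches L-position 23 → W
n=25: only reaches 24(W), which is W → L
n=26: reaches L-position 13 → W
n=27: only reaches 26(W), which is W → L
n=28: reaches L-position 27 → W
n=29: only reaches 28(W), which is W → L
n=30: reaches L-position 15 → W
n=31: only reaches 30(W), which is W → L
n=32: reaches L-position 31 → W
n=33: only reaches 32(W), which is W → L
n=34: reaches L-position 17 → W
n=35: only reaches 34(W), which is W → L
n=36: reaches L-position 35 → W
n=37: only reaches 36(W), which is W → L
L entries with 0 ≤ n ≤ 37: n = 0, 2, 5, 7, 9, 11, 13, 15, 17, 19, 21, 23, 25, 27, 29, 31, 33, 35, 37; that makes 19.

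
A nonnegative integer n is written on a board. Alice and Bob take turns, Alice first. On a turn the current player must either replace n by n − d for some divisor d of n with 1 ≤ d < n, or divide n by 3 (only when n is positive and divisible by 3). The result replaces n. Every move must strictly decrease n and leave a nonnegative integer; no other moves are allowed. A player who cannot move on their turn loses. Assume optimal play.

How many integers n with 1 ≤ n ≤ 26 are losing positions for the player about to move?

Classify positions by backward induction: terminal positions (no move available) are L. From any other position, the mover wins iff some move reaches an L.
n=0: no move → L
n=1: no move → L
n=2: →1(L), so W
n=3: →1(L), so W
n=4: →2(W), 3(W) — all W, so L
n=5: →4(L), so W
n=6: →4(L), so W
n=7: →6(W) only, which is W, so L
n=8: →4(L), so W
n=9: →3(W), 6(W), 8(W) — all W, so L
n=10: →9(L), so W
n=11: →10(W) only, which is W, so L
n=12: →4(L), so W
n=13: →12(W) only, which is W, so L
n=14: →7(L), so W
n=15: →5(W), 10(W), 12(W), 14(W) — all W, so L
n=16: →15(L), so W
n=17: →16(W) only, which is W, so L
n=18: →9(L), so W
n=19: →18(W) only, which is W, so L
n=20: →15(L), so W
n=21: →7(L), so W
n=22: →11(L), so W
n=23: →22(W) only, which is W, so L
n=24: →23(L), so W
n=25: →20(W), 24(W) — all W, so L
n=26: →13(L), so W
L entries with 1 ≤ n ≤ 26 (n=0 is outside the asked range and is not counted): n = 1, 4, 7, 9, 11, 13, 15, 17, 19, 23, 25; that makes 11.

11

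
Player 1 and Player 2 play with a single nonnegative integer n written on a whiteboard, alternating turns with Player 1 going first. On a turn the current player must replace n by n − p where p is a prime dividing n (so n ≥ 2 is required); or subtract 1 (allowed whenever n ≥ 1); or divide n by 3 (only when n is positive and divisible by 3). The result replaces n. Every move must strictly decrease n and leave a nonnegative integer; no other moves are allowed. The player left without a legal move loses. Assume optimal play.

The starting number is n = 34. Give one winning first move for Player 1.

Move to 32.

Compute win/loss labels from the base case upward. A position with no move is L. Any other position is W if it can reach an L in one move, else L.
n=0: no move → L
n=1: W (go to 0, an L position)
n=2: W (go to 0, an L position)
n=3: W (go to 0, an L position)
n=4: L (options 2(W), 3(W) are all W)
n=5: W (go to 0, an L position)
n=6: W (go to 4, an L position)
n=7: W (go to 0, an L position)
n=8: L (options 6(W), 7(W) are all W)
n=9: W (go to 8, an L position)
n=10: W (go to 8, an L position)
n=11: W (go to 0, an L position)
n=12: W (go to 4, an L position)
n=13: W (go to 0, an L position)
n=14: L (options 7(W), 12(W), 13(W) are all W)
n=15: W (go to 14, an L position)
n=16: W (go to 14, an L position)
n=17: W (go to 0, an L position)
n=18: L (options 6(W), 15(W), 16(W), 17(W) are all W)
n=19: W (go to 0, an L position)
n=20: W (go to 18, an L position)
n=21: W (go to 14, an L position)
n=22: L (options 11(W), 20(W), 21(W) are all W)
n=23: W (go to 0, an L position)
n=24: W (go to 8, an L position)
n=25: L (options 20(W), 24(W) are all W)
n=26: W (go to 25, an L position)
n=27: L (options 9(W), 24(W), 26(W) are all W)
n=28: W (go to 27, an L position)
n=29: W (go to 0, an L position)
n=30: W (go to 25, an L position)
n=31: W (go to 0, an L position)
n=32: L (options 30(W), 31(W) are all W)
n=33: W (go to 22, an L position)
n=34: W (go to 32, an L position)
From 34, the L positions reachable in one move are: 32.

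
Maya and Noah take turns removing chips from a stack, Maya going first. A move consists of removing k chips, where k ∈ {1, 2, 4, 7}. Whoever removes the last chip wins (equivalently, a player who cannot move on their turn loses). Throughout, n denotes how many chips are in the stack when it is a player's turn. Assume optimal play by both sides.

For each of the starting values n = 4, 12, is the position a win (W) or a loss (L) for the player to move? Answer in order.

Use the standard recursion: the mover loses at a terminal position; elsewhere, the mover wins exactly when some move hands the opponent an L position.
n=0: no move → L
n=1: can move to 0, which is L ⇒ W
n=2: can move to 0, which is L ⇒ W
n=3: moves to 2(W), 1(W); every one is W ⇒ L
n=4: can move to 3, which is L ⇒ W
n=5: can move to 3, which is L ⇒ W
n=6: moves to 5(W), 4(W), 2(W); every one is W ⇒ L
n=7: can move to 6, which is L ⇒ W
n=8: can move to 6, which is L ⇒ W
n=9: moves to 8(W), 7(W), 5(W), 2(W); every one is W ⇒ L
n=10: can move to 9, which is L ⇒ W
n=11: can move to 9, which is L ⇒ W
n=12: moves to 11(W), 10(W), 8(W), 5(W); every one is W ⇒ L

4: W, 12: L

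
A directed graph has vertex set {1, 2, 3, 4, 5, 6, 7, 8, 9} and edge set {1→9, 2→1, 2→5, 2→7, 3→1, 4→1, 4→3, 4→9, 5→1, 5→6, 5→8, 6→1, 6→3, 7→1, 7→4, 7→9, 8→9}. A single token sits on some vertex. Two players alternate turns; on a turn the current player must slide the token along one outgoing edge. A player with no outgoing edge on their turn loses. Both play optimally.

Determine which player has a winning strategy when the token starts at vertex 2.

Classify positions by backward induction: terminal positions (no move available) are L. From any other position, the mover wins iff some move reaches an L.
Every edge goes from a vertex to one that appears earlier in the order 9, 1, 8, 3, 6, 4, 7, 5, 2, so processing vertices in that order labels each vertex after all of its successors.
9: no outgoing edge → L
1: W (go to 9, an L position)
8: W (go to 9, an L position)
3: L (sole option 1(W) is W)
6: W (go to 3, an L position)
4: W (go to 3, an L position)
7: W (go to 9, an L position)
5: L (options 6(W), 8(W), 1(W) are all W)
2: W (go to 5, an L position)
From 2 the player to move can move to 5, reaching an L position.

The first player wins.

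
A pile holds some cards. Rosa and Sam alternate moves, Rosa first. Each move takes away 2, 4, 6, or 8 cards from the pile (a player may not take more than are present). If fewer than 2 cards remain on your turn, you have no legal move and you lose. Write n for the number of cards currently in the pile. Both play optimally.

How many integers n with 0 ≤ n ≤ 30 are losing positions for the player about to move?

Label each position W (a win for the player to move) or L (a loss). A position with no legal move is L; any other position is W exactly when some move reaches an L, and L when every move reaches a W.
n=0: no move → L
n=1: no move → L
n=2: reaches L-position 0 → W
n=3: reaches L-position 1 → W
n=4: reaches L-position 0 → W
n=5: reaches L-position 1 → W
n=6: reaches L-position 0 → W
n=7: reaches L-position 1 → W
n=8: reaches L-position 0 → W
n=9: reaches L-position 1 → W
n=10: only reaches 8(W), 6(W), 4(W), 2(W), all W → L
n=11: only reaches 9(W), 7(W), 5(W), 3(W), all W → L
n=12: reaches L-position 10 → W
n=13: reaches L-position 11 → W
n=14: reaches L-position 10 → W
n=15: reaches L-position 11 → W
n=16: reaches L-position 10 → W
n=17: reaches L-position 11 → W
n=18: reaches L-position 10 → W
n=19: reaches L-position 11 → W
n=20: only reaches 18(W), 16(W), 14(W), 12(W), all W → L
n=21: only reaches 19(W), 17(W), 15(W), 13(W), all W → L
n=22: reaches L-position 20 → W
n=23: reaches L-position 21 → W
n=24: reaches L-position 20 → W
n=25: reaches L-position 21 → W
n=26: reaches L-position 20 → W
n=27: reaches L-position 21 → W
n=28: reaches L-position 20 → W
n=29: reaches L-position 21 → W
n=30: only reaches 28(W), 26(W), 24(W), 22(W), all W → L
L entries with 0 ≤ n ≤ 30: n = 0, 1, 10, 11, 20, 21, 30; that makes 7.

7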